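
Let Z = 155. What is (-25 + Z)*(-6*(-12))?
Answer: 9360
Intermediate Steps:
(-25 + Z)*(-6*(-12)) = (-25 + 155)*(-6*(-12)) = 130*72 = 9360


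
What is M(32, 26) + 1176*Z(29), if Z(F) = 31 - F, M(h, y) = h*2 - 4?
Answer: 2412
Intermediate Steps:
M(h, y) = -4 + 2*h (M(h, y) = 2*h - 4 = -4 + 2*h)
M(32, 26) + 1176*Z(29) = (-4 + 2*32) + 1176*(31 - 1*29) = (-4 + 64) + 1176*(31 - 29) = 60 + 1176*2 = 60 + 2352 = 2412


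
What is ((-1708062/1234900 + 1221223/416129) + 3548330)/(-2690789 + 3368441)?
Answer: 911704232003321851/174115126291734600 ≈ 5.2362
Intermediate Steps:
((-1708062/1234900 + 1221223/416129) + 3548330)/(-2690789 + 3368441) = ((-1708062*1/1234900 + 1221223*(1/416129)) + 3548330)/677652 = ((-854031/617450 + 1221223/416129) + 3548330)*(1/677652) = (398657075351/256938851050 + 3548330)*(1/677652) = (911704232003321851/256938851050)*(1/677652) = 911704232003321851/174115126291734600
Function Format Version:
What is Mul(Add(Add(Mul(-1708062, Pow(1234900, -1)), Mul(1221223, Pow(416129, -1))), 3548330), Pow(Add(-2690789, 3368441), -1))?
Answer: Rational(911704232003321851, 174115126291734600) ≈ 5.2362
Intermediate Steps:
Mul(Add(Add(Mul(-1708062, Pow(1234900, -1)), Mul(1221223, Pow(416129, -1))), 3548330), Pow(Add(-2690789, 3368441), -1)) = Mul(Add(Add(Mul(-1708062, Rational(1, 1234900)), Mul(1221223, Rational(1, 416129))), 3548330), Pow(677652, -1)) = Mul(Add(Add(Rational(-854031, 617450), Rational(1221223, 416129)), 3548330), Rational(1, 677652)) = Mul(Add(Rational(398657075351, 256938851050), 3548330), Rational(1, 677652)) = Mul(Rational(911704232003321851, 256938851050), Rational(1, 677652)) = Rational(911704232003321851, 174115126291734600)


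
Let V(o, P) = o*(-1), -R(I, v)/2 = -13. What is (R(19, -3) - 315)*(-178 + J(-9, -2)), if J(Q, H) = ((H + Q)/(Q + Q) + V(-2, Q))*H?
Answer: 476561/9 ≈ 52951.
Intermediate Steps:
R(I, v) = 26 (R(I, v) = -2*(-13) = 26)
V(o, P) = -o
J(Q, H) = H*(2 + (H + Q)/(2*Q)) (J(Q, H) = ((H + Q)/(Q + Q) - 1*(-2))*H = ((H + Q)/((2*Q)) + 2)*H = ((H + Q)*(1/(2*Q)) + 2)*H = ((H + Q)/(2*Q) + 2)*H = (2 + (H + Q)/(2*Q))*H = H*(2 + (H + Q)/(2*Q)))
(R(19, -3) - 315)*(-178 + J(-9, -2)) = (26 - 315)*(-178 + (1/2)*(-2)*(-2 + 5*(-9))/(-9)) = -289*(-178 + (1/2)*(-2)*(-1/9)*(-2 - 45)) = -289*(-178 + (1/2)*(-2)*(-1/9)*(-47)) = -289*(-178 - 47/9) = -289*(-1649/9) = 476561/9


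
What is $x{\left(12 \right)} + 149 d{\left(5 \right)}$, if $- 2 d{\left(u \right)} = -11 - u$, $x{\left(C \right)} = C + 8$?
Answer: $1212$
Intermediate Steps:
$x{\left(C \right)} = 8 + C$
$d{\left(u \right)} = \frac{11}{2} + \frac{u}{2}$ ($d{\left(u \right)} = - \frac{-11 - u}{2} = \frac{11}{2} + \frac{u}{2}$)
$x{\left(12 \right)} + 149 d{\left(5 \right)} = \left(8 + 12\right) + 149 \left(\frac{11}{2} + \frac{1}{2} \cdot 5\right) = 20 + 149 \left(\frac{11}{2} + \frac{5}{2}\right) = 20 + 149 \cdot 8 = 20 + 1192 = 1212$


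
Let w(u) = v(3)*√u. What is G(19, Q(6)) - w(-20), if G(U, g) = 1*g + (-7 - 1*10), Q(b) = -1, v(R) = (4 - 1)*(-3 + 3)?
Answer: -18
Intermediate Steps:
v(R) = 0 (v(R) = 3*0 = 0)
G(U, g) = -17 + g (G(U, g) = g + (-7 - 10) = g - 17 = -17 + g)
w(u) = 0 (w(u) = 0*√u = 0)
G(19, Q(6)) - w(-20) = (-17 - 1) - 1*0 = -18 + 0 = -18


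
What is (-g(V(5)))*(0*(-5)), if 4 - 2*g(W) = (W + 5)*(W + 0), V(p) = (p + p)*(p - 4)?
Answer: 0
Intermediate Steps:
V(p) = 2*p*(-4 + p) (V(p) = (2*p)*(-4 + p) = 2*p*(-4 + p))
g(W) = 2 - W*(5 + W)/2 (g(W) = 2 - (W + 5)*(W + 0)/2 = 2 - (5 + W)*W/2 = 2 - W*(5 + W)/2)
(-g(V(5)))*(0*(-5)) = (-(2 - 5*5*(-4 + 5) - 100*(-4 + 5)**2/2))*(0*(-5)) = -(2 - 5*5 - (2*5*1)**2/2)*0 = -(2 - 5/2*10 - 1/2*10**2)*0 = -(2 - 25 - 1/2*100)*0 = -(2 - 25 - 50)*0 = -1*(-73)*0 = 73*0 = 0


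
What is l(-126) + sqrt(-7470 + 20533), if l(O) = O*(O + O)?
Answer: 31752 + sqrt(13063) ≈ 31866.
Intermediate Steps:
l(O) = 2*O**2 (l(O) = O*(2*O) = 2*O**2)
l(-126) + sqrt(-7470 + 20533) = 2*(-126)**2 + sqrt(-7470 + 20533) = 2*15876 + sqrt(13063) = 31752 + sqrt(13063)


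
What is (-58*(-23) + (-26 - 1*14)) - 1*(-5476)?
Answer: 6770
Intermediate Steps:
(-58*(-23) + (-26 - 1*14)) - 1*(-5476) = (1334 + (-26 - 14)) + 5476 = (1334 - 40) + 5476 = 1294 + 5476 = 6770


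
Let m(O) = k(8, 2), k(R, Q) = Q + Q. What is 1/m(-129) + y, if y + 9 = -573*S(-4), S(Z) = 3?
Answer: -6911/4 ≈ -1727.8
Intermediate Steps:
k(R, Q) = 2*Q
m(O) = 4 (m(O) = 2*2 = 4)
y = -1728 (y = -9 - 573*3 = -9 - 1719 = -1728)
1/m(-129) + y = 1/4 - 1728 = -6911/4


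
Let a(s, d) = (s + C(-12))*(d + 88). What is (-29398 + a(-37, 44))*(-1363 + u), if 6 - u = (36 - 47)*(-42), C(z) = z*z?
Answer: 27783406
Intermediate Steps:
C(z) = z**2
a(s, d) = (88 + d)*(144 + s) (a(s, d) = (s + (-12)**2)*(d + 88) = (s + 144)*(88 + d) = (144 + s)*(88 + d) = (88 + d)*(144 + s))
u = -456 (u = 6 - (36 - 47)*(-42) = 6 - (-11)*(-42) = 6 - 1*462 = 6 - 462 = -456)
(-29398 + a(-37, 44))*(-1363 + u) = (-29398 + (12672 + 88*(-37) + 144*44 + 44*(-37)))*(-1363 - 456) = (-29398 + (12672 - 3256 + 6336 - 1628))*(-1819) = (-29398 + 14124)*(-1819) = -15274*(-1819) = 27783406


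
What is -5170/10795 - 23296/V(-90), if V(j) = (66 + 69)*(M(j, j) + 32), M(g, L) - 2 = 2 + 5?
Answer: -56019254/11950065 ≈ -4.6878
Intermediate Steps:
M(g, L) = 9 (M(g, L) = 2 + (2 + 5) = 2 + 7 = 9)
V(j) = 5535 (V(j) = (66 + 69)*(9 + 32) = 135*41 = 5535)
-5170/10795 - 23296/V(-90) = -5170/10795 - 23296/5535 = -5170*1/10795 - 23296*1/5535 = -1034/2159 - 23296/5535 = -56019254/11950065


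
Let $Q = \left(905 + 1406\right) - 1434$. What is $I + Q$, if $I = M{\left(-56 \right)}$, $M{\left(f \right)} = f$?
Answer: $821$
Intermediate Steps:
$I = -56$
$Q = 877$ ($Q = 2311 - 1434 = 877$)
$I + Q = -56 + 877 = 821$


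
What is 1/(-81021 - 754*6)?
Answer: -1/85545 ≈ -1.1690e-5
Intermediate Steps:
1/(-81021 - 754*6) = 1/(-81021 - 4524) = 1/(-85545) = -1/85545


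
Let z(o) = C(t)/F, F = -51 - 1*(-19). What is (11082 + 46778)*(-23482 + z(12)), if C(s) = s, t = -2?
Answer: -5434659615/4 ≈ -1.3587e+9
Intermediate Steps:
F = -32 (F = -51 + 19 = -32)
z(o) = 1/16 (z(o) = -2/(-32) = -2*(-1/32) = 1/16)
(11082 + 46778)*(-23482 + z(12)) = (11082 + 46778)*(-23482 + 1/16) = 57860*(-375711/16) = -5434659615/4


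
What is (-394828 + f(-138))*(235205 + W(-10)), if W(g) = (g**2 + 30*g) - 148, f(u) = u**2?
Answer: -88255502888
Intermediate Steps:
W(g) = -148 + g**2 + 30*g
(-394828 + f(-138))*(235205 + W(-10)) = (-394828 + (-138)**2)*(235205 + (-148 + (-10)**2 + 30*(-10))) = (-394828 + 19044)*(235205 + (-148 + 100 - 300)) = -375784*(235205 - 348) = -375784*234857 = -88255502888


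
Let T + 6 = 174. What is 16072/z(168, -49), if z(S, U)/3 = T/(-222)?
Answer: -21238/3 ≈ -7079.3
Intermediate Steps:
T = 168 (T = -6 + 174 = 168)
z(S, U) = -84/37 (z(S, U) = 3*(168/(-222)) = 3*(168*(-1/222)) = 3*(-28/37) = -84/37)
16072/z(168, -49) = 16072/(-84/37) = 16072*(-37/84) = -21238/3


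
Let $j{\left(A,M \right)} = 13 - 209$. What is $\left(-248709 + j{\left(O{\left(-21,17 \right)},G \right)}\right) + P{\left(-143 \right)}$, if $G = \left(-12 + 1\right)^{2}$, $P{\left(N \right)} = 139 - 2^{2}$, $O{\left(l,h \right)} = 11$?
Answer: $-248770$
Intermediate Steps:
$P{\left(N \right)} = 135$ ($P{\left(N \right)} = 139 - 4 = 135$)
$G = 121$ ($G = \left(-11\right)^{2} = 121$)
$j{\left(A,M \right)} = -196$ ($j{\left(A,M \right)} = 13 - 209 = -196$)
$\left(-248709 + j{\left(O{\left(-21,17 \right)},G \right)}\right) + P{\left(-143 \right)} = \left(-248709 - 196\right) + 135 = -248905 + 135 = -248770$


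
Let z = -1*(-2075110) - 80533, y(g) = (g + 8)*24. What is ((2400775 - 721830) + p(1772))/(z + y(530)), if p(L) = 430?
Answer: 1679375/2007489 ≈ 0.83656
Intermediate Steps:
y(g) = 192 + 24*g (y(g) = (8 + g)*24 = 192 + 24*g)
z = 1994577 (z = 2075110 - 80533 = 1994577)
((2400775 - 721830) + p(1772))/(z + y(530)) = ((2400775 - 721830) + 430)/(1994577 + (192 + 24*530)) = (1678945 + 430)/(1994577 + (192 + 12720)) = 1679375/(1994577 + 12912) = 1679375/2007489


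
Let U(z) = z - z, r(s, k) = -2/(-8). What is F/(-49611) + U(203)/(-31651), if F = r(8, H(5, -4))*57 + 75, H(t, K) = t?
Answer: -119/66148 ≈ -0.0017990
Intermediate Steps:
r(s, k) = ¼ (r(s, k) = -2*(-⅛) = ¼)
U(z) = 0
F = 357/4 (F = (¼)*57 + 75 = 57/4 + 75 = 357/4 ≈ 89.250)
F/(-49611) + U(203)/(-31651) = (357/4)/(-49611) + 0/(-31651) = (357/4)*(-1/49611) + 0*(-1/31651) = -119/66148 + 0 = -119/66148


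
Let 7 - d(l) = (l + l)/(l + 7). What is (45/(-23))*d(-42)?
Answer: -9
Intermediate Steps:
d(l) = 7 - 2*l/(7 + l) (d(l) = 7 - (l + l)/(l + 7) = 7 - 2*l/(7 + l))
(45/(-23))*d(-42) = (45/(-23))*((49 + 5*(-42))/(7 - 42)) = (45*(-1/23))*((49 - 210)/(-35)) = -(-9)*(-161)/161 = -45/23*23/5 = -9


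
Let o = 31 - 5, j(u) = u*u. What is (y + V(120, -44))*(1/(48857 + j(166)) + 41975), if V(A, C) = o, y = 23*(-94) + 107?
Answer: -6507886986604/76413 ≈ -8.5167e+7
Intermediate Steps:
j(u) = u²
y = -2055 (y = -2162 + 107 = -2055)
o = 26
V(A, C) = 26
(y + V(120, -44))*(1/(48857 + j(166)) + 41975) = (-2055 + 26)*(1/(48857 + 166²) + 41975) = -2029*(1/(48857 + 27556) + 41975) = -2029*(1/76413 + 41975) = -2029*3207435676/76413 = -6507886986604/76413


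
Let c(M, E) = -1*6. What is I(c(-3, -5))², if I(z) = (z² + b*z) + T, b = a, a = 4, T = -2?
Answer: 100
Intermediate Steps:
b = 4
c(M, E) = -6
I(z) = -2 + z² + 4*z (I(z) = (z² + 4*z) - 2 = -2 + z² + 4*z)
I(c(-3, -5))² = (-2 + (-6)² + 4*(-6))² = (-2 + 36 - 24)² = 10² = 100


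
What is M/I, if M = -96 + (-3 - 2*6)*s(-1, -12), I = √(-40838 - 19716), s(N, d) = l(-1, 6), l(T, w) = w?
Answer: 93*I*√60554/30277 ≈ 0.75586*I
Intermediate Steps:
s(N, d) = 6
I = I*√60554 (I = √(-60554) = I*√60554 ≈ 246.08*I)
M = -186 (M = -96 + (-3 - 2*6)*6 = -96 + (-3 - 12)*6 = -96 - 15*6 = -96 - 90 = -186)
M/I = -186*(-I*√60554/60554) = -(-93)*I*√60554/30277 = 93*I*√60554/30277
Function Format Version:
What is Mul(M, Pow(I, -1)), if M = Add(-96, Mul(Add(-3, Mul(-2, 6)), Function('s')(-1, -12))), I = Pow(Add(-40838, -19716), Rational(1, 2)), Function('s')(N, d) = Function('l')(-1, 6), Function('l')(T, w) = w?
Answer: Mul(Rational(93, 30277), I, Pow(60554, Rational(1, 2))) ≈ Mul(0.75586, I)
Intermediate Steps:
Function('s')(N, d) = 6
I = Mul(I, Pow(60554, Rational(1, 2))) (I = Pow(-60554, Rational(1, 2)) = Mul(I, Pow(60554, Rational(1, 2))) ≈ Mul(246.08, I))
M = -186 (M = Add(-96, Mul(Add(-3, Mul(-2, 6)), 6)) = Add(-96, Mul(Add(-3, -12), 6)) = Add(-96, Mul(-15, 6)) = Add(-96, -90) = -186)
Mul(M, Pow(I, -1)) = Mul(-186, Pow(Mul(I, Pow(60554, Rational(1, 2))), -1)) = Mul(-186, Mul(Rational(-1, 60554), I, Pow(60554, Rational(1, 2)))) = Mul(Rational(93, 30277), I, Pow(60554, Rational(1, 2)))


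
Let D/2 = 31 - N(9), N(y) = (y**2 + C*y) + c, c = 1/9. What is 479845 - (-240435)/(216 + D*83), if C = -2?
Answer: 4417020287/9206 ≈ 4.7980e+5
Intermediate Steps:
c = 1/9 ≈ 0.11111
N(y) = 1/9 + y**2 - 2*y (N(y) = (y**2 - 2*y) + 1/9 = 1/9 + y**2 - 2*y)
D = -578/9 (D = 2*(31 - (1/9 + 9**2 - 2*9)) = 2*(31 - (1/9 + 81 - 18)) = 2*(31 - 1*568/9) = 2*(31 - 568/9) = 2*(-289/9) = -578/9 ≈ -64.222)
479845 - (-240435)/(216 + D*83) = 479845 - (-240435)/(216 - 578/9*83) = 479845 - (-240435)/(216 - 47974/9) = 479845 - (-240435)/(-46030/9) = 479845 - (-240435)*(-9)/46030 = 479845 - 1*432783/9206 = 479845 - 432783/9206 = 4417020287/9206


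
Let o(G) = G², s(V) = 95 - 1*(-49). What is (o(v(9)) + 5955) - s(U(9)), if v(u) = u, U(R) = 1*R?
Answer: 5892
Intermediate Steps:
U(R) = R
s(V) = 144 (s(V) = 95 + 49 = 144)
(o(v(9)) + 5955) - s(U(9)) = (9² + 5955) - 1*144 = (81 + 5955) - 144 = 6036 - 144 = 5892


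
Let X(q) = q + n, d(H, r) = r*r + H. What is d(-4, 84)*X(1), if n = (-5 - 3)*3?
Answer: -162196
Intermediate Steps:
n = -24 (n = -8*3 = -24)
d(H, r) = H + r² (d(H, r) = r² + H = H + r²)
X(q) = -24 + q (X(q) = q - 24 = -24 + q)
d(-4, 84)*X(1) = (-4 + 84²)*(-24 + 1) = (-4 + 7056)*(-23) = 7052*(-23) = -162196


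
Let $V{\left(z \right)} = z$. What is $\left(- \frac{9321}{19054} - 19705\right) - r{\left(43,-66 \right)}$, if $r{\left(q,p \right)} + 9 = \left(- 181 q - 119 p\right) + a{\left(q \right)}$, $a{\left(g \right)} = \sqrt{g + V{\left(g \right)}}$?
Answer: $- \frac{376649739}{19054} - \sqrt{86} \approx -19777.0$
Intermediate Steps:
$a{\left(g \right)} = \sqrt{2} \sqrt{g}$ ($a{\left(g \right)} = \sqrt{g + g} = \sqrt{2 g} = \sqrt{2} \sqrt{g}$)
$r{\left(q,p \right)} = -9 - 181 q - 119 p + \sqrt{2} \sqrt{q}$ ($r{\left(q,p \right)} = -9 - \left(119 p + 181 q - \sqrt{2} \sqrt{q}\right) = -9 - 181 q - 119 p + \sqrt{2} \sqrt{q}$)
$\left(- \frac{9321}{19054} - 19705\right) - r{\left(43,-66 \right)} = \left(- \frac{9321}{19054} - 19705\right) - \left(-9 - 7783 - -7854 + \sqrt{2} \sqrt{43}\right) = \left(\left(-9321\right) \frac{1}{19054} - 19705\right) - \left(-9 - 7783 + 7854 + \sqrt{86}\right) = \left(- \frac{9321}{19054} - 19705\right) - \left(62 + \sqrt{86}\right) = - \frac{375468391}{19054} - \left(62 + \sqrt{86}\right) = - \frac{376649739}{19054} - \sqrt{86}$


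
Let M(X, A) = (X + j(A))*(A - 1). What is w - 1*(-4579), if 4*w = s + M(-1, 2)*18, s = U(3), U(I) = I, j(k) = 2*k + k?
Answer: 18409/4 ≈ 4602.3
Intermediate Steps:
j(k) = 3*k
M(X, A) = (-1 + A)*(X + 3*A) (M(X, A) = (X + 3*A)*(A - 1) = (X + 3*A)*(-1 + A) = (-1 + A)*(X + 3*A))
s = 3
w = 93/4 (w = (3 + (-1*(-1) - 3*2 + 3*2² + 2*(-1))*18)/4 = (3 + (1 - 6 + 3*4 - 2)*18)/4 = (3 + (1 - 6 + 12 - 2)*18)/4 = (3 + 5*18)/4 = (3 + 90)/4 = (¼)*93 = 93/4 ≈ 23.250)
w - 1*(-4579) = 93/4 - 1*(-4579) = 93/4 + 4579 = 18409/4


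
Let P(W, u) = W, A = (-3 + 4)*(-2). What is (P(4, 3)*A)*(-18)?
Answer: 144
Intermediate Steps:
A = -2 (A = 1*(-2) = -2)
(P(4, 3)*A)*(-18) = (4*(-2))*(-18) = -8*(-18) = 144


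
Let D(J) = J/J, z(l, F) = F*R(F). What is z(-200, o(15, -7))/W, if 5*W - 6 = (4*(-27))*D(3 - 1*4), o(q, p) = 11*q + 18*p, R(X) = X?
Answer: -2535/34 ≈ -74.559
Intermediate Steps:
z(l, F) = F**2 (z(l, F) = F*F = F**2)
D(J) = 1
W = -102/5 (W = 6/5 + ((4*(-27))*1)/5 = 6/5 + (-108*1)/5 = 6/5 + (1/5)*(-108) = 6/5 - 108/5 = -102/5 ≈ -20.400)
z(-200, o(15, -7))/W = (11*15 + 18*(-7))**2/(-102/5) = (165 - 126)**2*(-5/102) = 39**2*(-5/102) = 1521*(-5/102) = -2535/34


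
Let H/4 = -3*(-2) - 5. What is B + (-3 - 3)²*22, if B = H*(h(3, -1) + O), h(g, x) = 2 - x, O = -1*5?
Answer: 784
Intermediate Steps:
O = -5
H = 4 (H = 4*(-3*(-2) - 5) = 4*(6 - 5) = 4*1 = 4)
B = -8 (B = 4*((2 - 1*(-1)) - 5) = 4*((2 + 1) - 5) = 4*(3 - 5) = 4*(-2) = -8)
B + (-3 - 3)²*22 = -8 + (-3 - 3)²*22 = -8 + (-6)²*22 = -8 + 36*22 = -8 + 792 = 784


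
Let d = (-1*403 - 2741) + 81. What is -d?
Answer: 3063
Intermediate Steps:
d = -3063 (d = (-403 - 2741) + 81 = -3144 + 81 = -3063)
-d = -1*(-3063) = 3063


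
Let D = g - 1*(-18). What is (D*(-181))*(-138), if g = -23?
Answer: -124890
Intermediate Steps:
D = -5 (D = -23 - 1*(-18) = -23 + 18 = -5)
(D*(-181))*(-138) = -5*(-181)*(-138) = 905*(-138) = -124890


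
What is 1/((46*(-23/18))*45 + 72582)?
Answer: 1/69937 ≈ 1.4299e-5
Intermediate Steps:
1/((46*(-23/18))*45 + 72582) = 1/(-529/9*45 + 72582) = 1/(-2645 + 72582) = 1/69937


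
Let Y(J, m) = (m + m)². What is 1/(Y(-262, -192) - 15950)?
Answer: 1/131506 ≈ 7.6042e-6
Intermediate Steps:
Y(J, m) = 4*m² (Y(J, m) = (2*m)² = 4*m²)
1/(Y(-262, -192) - 15950) = 1/(4*(-192)² - 15950) = 1/(4*36864 - 15950) = 1/(147456 - 15950) = 1/131506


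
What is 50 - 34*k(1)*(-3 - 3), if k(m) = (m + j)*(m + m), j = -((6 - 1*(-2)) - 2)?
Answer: -1990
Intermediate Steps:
j = -6 (j = -((6 + 2) - 2) = -(8 - 2) = -1*6 = -6)
k(m) = 2*m*(-6 + m) (k(m) = (m - 6)*(m + m) = (-6 + m)*(2*m) = 2*m*(-6 + m))
50 - 34*k(1)*(-3 - 3) = 50 - 34*2*1*(-6 + 1)*(-3 - 3) = 50 - 34*2*1*(-5)*(-6) = 50 - (-340)*(-6) = 50 - 34*60 = 50 - 2040 = -1990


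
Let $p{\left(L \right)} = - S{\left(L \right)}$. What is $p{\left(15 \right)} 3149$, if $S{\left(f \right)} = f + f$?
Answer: $-94470$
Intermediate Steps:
$S{\left(f \right)} = 2 f$
$p{\left(L \right)} = - 2 L$
$p{\left(15 \right)} 3149 = \left(-2\right) 15 \cdot 3149 = \left(-30\right) 3149 = -94470$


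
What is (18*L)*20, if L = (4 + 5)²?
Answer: 29160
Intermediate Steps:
L = 81 (L = 9² = 81)
(18*L)*20 = (18*81)*20 = 1458*20 = 29160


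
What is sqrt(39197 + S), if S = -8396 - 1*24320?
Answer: sqrt(6481) ≈ 80.505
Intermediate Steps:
S = -32716 (S = -8396 - 24320 = -32716)
sqrt(39197 + S) = sqrt(39197 - 32716) = sqrt(6481)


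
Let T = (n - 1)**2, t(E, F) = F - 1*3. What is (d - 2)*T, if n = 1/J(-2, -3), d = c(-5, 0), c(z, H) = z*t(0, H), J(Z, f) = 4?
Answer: 117/16 ≈ 7.3125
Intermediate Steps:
t(E, F) = -3 + F (t(E, F) = F - 3 = -3 + F)
c(z, H) = z*(-3 + H)
d = 15 (d = -5*(-3 + 0) = -5*(-3) = 15)
n = 1/4 ≈ 0.25000
T = 9/16 (T = (1/4 - 1)**2 = (-3/4)**2 = 9/16 ≈ 0.56250)
(d - 2)*T = (15 - 2)*(9/16) = 13*(9/16) = 117/16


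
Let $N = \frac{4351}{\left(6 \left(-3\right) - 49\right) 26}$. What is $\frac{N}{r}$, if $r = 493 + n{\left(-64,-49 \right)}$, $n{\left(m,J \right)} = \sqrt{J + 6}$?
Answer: $- \frac{2145043}{423466264} + \frac{4351 i \sqrt{43}}{423466264} \approx -0.0050654 + 6.7376 \cdot 10^{-5} i$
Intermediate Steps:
$n{\left(m,J \right)} = \sqrt{6 + J}$
$N = - \frac{4351}{1742}$ ($N = \frac{4351}{\left(-18 - 49\right) 26} = \frac{4351}{\left(-67\right) 26} = \frac{4351}{-1742} = 4351 \left(- \frac{1}{1742}\right) = - \frac{4351}{1742} \approx -2.4977$)
$r = 493 + i \sqrt{43}$ ($r = 493 + \sqrt{6 - 49} = 493 + \sqrt{-43} = 493 + i \sqrt{43} \approx 493.0 + 6.5574 i$)
$\frac{N}{r} = - \frac{4351}{1742 \left(493 + i \sqrt{43}\right)}$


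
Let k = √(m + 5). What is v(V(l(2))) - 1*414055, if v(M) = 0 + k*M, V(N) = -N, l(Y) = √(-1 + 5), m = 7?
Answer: -414055 - 4*√3 ≈ -4.1406e+5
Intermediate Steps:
l(Y) = 2 (l(Y) = √4 = 2)
k = 2*√3 (k = √(7 + 5) = √12 = 2*√3 ≈ 3.4641)
v(M) = 2*M*√3 (v(M) = 0 + (2*√3)*M = 0 + 2*M*√3 = 2*M*√3)
v(V(l(2))) - 1*414055 = 2*(-1*2)*√3 - 1*414055 = 2*(-2)*√3 - 414055 = -4*√3 - 414055 = -414055 - 4*√3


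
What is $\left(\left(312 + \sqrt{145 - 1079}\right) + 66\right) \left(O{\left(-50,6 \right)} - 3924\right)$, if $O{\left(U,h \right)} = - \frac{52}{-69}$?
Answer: $- \frac{34108704}{23} - \frac{270704 i \sqrt{934}}{69} \approx -1.483 \cdot 10^{6} - 1.199 \cdot 10^{5} i$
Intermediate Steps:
$O{\left(U,h \right)} = \frac{52}{69}$ ($O{\left(U,h \right)} = \left(-52\right) \left(- \frac{1}{69}\right) = \frac{52}{69}$)
$\left(\left(312 + \sqrt{145 - 1079}\right) + 66\right) \left(O{\left(-50,6 \right)} - 3924\right) = \left(\left(312 + \sqrt{145 - 1079}\right) + 66\right) \left(\frac{52}{69} - 3924\right) = \left(\left(312 + \sqrt{-934}\right) + 66\right) \left(- \frac{270704}{69}\right) = \left(\left(312 + i \sqrt{934}\right) + 66\right) \left(- \frac{270704}{69}\right) = \left(378 + i \sqrt{934}\right) \left(- \frac{270704}{69}\right) = - \frac{34108704}{23} - \frac{270704 i \sqrt{934}}{69}$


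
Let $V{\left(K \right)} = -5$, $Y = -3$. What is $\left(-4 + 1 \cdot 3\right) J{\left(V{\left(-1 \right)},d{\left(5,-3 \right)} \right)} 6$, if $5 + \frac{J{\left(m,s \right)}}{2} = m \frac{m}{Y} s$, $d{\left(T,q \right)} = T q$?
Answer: $-1440$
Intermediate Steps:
$J{\left(m,s \right)} = -10 - \frac{2 s m^{2}}{3}$ ($J{\left(m,s \right)} = -10 + 2 m \frac{m}{-3} s = -10 + 2 m m \left(- \frac{1}{3}\right) s = -10 + 2 m \left(- \frac{m}{3}\right) s = -10 + 2 - \frac{m^{2}}{3} s = -10 + 2 \left(- \frac{s m^{2}}{3}\right) = -10 - \frac{2 s m^{2}}{3}$)
$\left(-4 + 1 \cdot 3\right) J{\left(V{\left(-1 \right)},d{\left(5,-3 \right)} \right)} 6 = \left(-4 + 1 \cdot 3\right) \left(-10 - \frac{2 \cdot 5 \left(-3\right) \left(-5\right)^{2}}{3}\right) 6 = \left(-4 + 3\right) \left(-10 - \left(-10\right) 25\right) 6 = - (-10 + 250) 6 = \left(-1\right) 240 \cdot 6 = \left(-240\right) 6 = -1440$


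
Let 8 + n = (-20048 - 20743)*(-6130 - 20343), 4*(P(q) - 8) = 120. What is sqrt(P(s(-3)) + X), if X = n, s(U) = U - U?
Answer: sqrt(1079860173) ≈ 32861.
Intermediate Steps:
s(U) = 0
P(q) = 38 (P(q) = 8 + (1/4)*120 = 8 + 30 = 38)
n = 1079860135 (n = -8 + (-20048 - 20743)*(-6130 - 20343) = -8 - 40791*(-26473) = -8 + 1079860143 = 1079860135)
X = 1079860135
sqrt(P(s(-3)) + X) = sqrt(38 + 1079860135) = sqrt(1079860173)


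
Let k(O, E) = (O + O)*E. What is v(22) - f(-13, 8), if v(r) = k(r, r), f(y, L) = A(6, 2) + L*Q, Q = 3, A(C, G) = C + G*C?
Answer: 926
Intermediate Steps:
A(C, G) = C + C*G
k(O, E) = 2*E*O (k(O, E) = (2*O)*E = 2*E*O)
f(y, L) = 18 + 3*L (f(y, L) = 6*(1 + 2) + L*3 = 6*3 + 3*L = 18 + 3*L)
v(r) = 2*r² (v(r) = 2*r*r = 2*r²)
v(22) - f(-13, 8) = 2*22² - (18 + 3*8) = 2*484 - (18 + 24) = 968 - 1*42 = 968 - 42 = 926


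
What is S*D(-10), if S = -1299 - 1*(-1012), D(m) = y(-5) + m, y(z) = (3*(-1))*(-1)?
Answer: 2009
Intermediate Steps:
y(z) = 3 (y(z) = -3*(-1) = 3)
D(m) = 3 + m
S = -287 (S = -1299 + 1012 = -287)
S*D(-10) = -287*(3 - 10) = -287*(-7) = 2009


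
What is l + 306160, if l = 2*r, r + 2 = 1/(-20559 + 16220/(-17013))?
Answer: 107089231679946/349786487 ≈ 3.0616e+5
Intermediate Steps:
r = -699589987/349786487 (r = -2 + 1/(-20559 + 16220/(-17013)) = -2 + 1/(-20559 + 16220*(-1/17013)) = -2 + 1/(-20559 - 16220/17013) = -2 + 1/(-349786487/17013) = -2 - 17013/349786487 = -699589987/349786487 ≈ -2.0000)
l = -1399179974/349786487 (l = 2*(-699589987/349786487) = -1399179974/349786487 ≈ -4.0001)
l + 306160 = -1399179974/349786487 + 306160 = 107089231679946/349786487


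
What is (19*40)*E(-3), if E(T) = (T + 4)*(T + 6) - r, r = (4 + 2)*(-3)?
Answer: 15960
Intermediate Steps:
r = -18 (r = 6*(-3) = -18)
E(T) = 18 + (4 + T)*(6 + T) (E(T) = (T + 4)*(T + 6) - 1*(-18) = (4 + T)*(6 + T) + 18 = 18 + (4 + T)*(6 + T))
(19*40)*E(-3) = (19*40)*(42 + (-3)² + 10*(-3)) = 760*(42 + 9 - 30) = 760*21 = 15960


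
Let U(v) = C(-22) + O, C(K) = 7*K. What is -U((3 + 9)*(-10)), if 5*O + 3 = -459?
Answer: 1232/5 ≈ 246.40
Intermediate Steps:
O = -462/5 (O = -3/5 + (1/5)*(-459) = -3/5 - 459/5 = -462/5 ≈ -92.400)
U(v) = -1232/5 (U(v) = 7*(-22) - 462/5 = -154 - 462/5 = -1232/5)
-U((3 + 9)*(-10)) = -1*(-1232/5) = 1232/5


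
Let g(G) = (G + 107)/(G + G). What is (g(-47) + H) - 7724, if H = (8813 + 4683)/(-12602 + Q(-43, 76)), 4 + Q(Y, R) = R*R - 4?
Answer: -1240886342/160599 ≈ -7726.6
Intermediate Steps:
Q(Y, R) = -8 + R**2 (Q(Y, R) = -4 + (R*R - 4) = -4 + (R**2 - 4) = -4 + (-4 + R**2) = -8 + R**2)
g(G) = (107 + G)/(2*G) (g(G) = (107 + G)/((2*G)) = (107 + G)*(1/(2*G)) = (107 + G)/(2*G))
H = -6748/3417 (H = (8813 + 4683)/(-12602 + (-8 + 76**2)) = 13496/(-12602 + (-8 + 5776)) = 13496/(-12602 + 5768) = 13496/(-6834) = 13496*(-1/6834) = -6748/3417 ≈ -1.9748)
(g(-47) + H) - 7724 = ((1/2)*(107 - 47)/(-47) - 6748/3417) - 7724 = ((1/2)*(-1/47)*60 - 6748/3417) - 7724 = (-30/47 - 6748/3417) - 7724 = -419666/160599 - 7724 = -1240886342/160599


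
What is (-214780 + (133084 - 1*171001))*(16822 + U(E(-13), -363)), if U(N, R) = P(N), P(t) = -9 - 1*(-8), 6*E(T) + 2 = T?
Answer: -4250616237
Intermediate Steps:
E(T) = -⅓ + T/6
P(t) = -1 (P(t) = -9 + 8 = -1)
U(N, R) = -1
(-214780 + (133084 - 1*171001))*(16822 + U(E(-13), -363)) = (-214780 + (133084 - 1*171001))*(16822 - 1) = (-214780 + (133084 - 171001))*16821 = (-214780 - 37917)*16821 = -252697*16821 = -4250616237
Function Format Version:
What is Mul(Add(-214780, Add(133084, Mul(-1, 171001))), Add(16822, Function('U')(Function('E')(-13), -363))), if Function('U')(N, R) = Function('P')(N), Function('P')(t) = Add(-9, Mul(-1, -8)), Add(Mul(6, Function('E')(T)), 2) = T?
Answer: -4250616237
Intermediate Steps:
Function('E')(T) = Add(Rational(-1, 3), Mul(Rational(1, 6), T))
Function('P')(t) = -1 (Function('P')(t) = Add(-9, 8) = -1)
Function('U')(N, R) = -1
Mul(Add(-214780, Add(133084, Mul(-1, 171001))), Add(16822, Function('U')(Function('E')(-13), -363))) = Mul(Add(-214780, Add(133084, Mul(-1, 171001))), Add(16822, -1)) = Mul(Add(-214780, Add(133084, -171001)), 16821) = Mul(Add(-214780, -37917), 16821) = Mul(-252697, 16821) = -4250616237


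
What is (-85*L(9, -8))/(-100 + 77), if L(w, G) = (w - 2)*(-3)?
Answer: -1785/23 ≈ -77.609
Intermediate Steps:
L(w, G) = 6 - 3*w (L(w, G) = (-2 + w)*(-3) = 6 - 3*w)
(-85*L(9, -8))/(-100 + 77) = (-85*(6 - 3*9))/(-100 + 77) = -85*(6 - 27)/(-23) = -85*(-21)*(-1/23) = 1785*(-1/23) = -1785/23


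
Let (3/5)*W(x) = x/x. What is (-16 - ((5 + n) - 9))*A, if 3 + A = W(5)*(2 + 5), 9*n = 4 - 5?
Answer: -2782/27 ≈ -103.04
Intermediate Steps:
n = -⅑ (n = (4 - 5)/9 = (⅑)*(-1) = -⅑ ≈ -0.11111)
W(x) = 5/3 (W(x) = 5*(x/x)/3 = (5/3)*1 = 5/3)
A = 26/3 (A = -3 + 5*(2 + 5)/3 = -3 + (5/3)*7 = -3 + 35/3 = 26/3 ≈ 8.6667)
(-16 - ((5 + n) - 9))*A = (-16 - ((5 - ⅑) - 9))*(26/3) = (-16 - (44/9 - 9))*(26/3) = (-16 - 1*(-37/9))*(26/3) = (-16 + 37/9)*(26/3) = -107/9*26/3 = -2782/27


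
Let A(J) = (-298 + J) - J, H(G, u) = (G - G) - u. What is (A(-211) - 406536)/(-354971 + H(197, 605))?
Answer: 203417/177788 ≈ 1.1442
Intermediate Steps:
H(G, u) = -u (H(G, u) = 0 - u = -u)
A(J) = -298
(A(-211) - 406536)/(-354971 + H(197, 605)) = (-298 - 406536)/(-354971 - 1*605) = -406834/(-354971 - 605) = -406834/(-355576) = -406834*(-1/355576) = 203417/177788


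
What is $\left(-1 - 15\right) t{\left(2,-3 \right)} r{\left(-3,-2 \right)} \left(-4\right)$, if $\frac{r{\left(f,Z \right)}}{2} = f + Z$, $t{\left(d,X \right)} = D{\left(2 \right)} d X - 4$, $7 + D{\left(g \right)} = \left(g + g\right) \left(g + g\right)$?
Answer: $37120$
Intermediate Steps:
$D{\left(g \right)} = -7 + 4 g^{2}$ ($D{\left(g \right)} = -7 + \left(g + g\right) \left(g + g\right) = -7 + 2 g 2 g = -7 + 4 g^{2}$)
$t{\left(d,X \right)} = -4 + 9 X d$ ($t{\left(d,X \right)} = \left(-7 + 4 \cdot 2^{2}\right) d X - 4 = \left(-7 + 4 \cdot 4\right) d X - 4 = \left(-7 + 16\right) d X - 4 = 9 d X - 4 = 9 X d - 4 = -4 + 9 X d$)
$r{\left(f,Z \right)} = 2 Z + 2 f$ ($r{\left(f,Z \right)} = 2 \left(f + Z\right) = 2 \left(Z + f\right) = 2 Z + 2 f$)
$\left(-1 - 15\right) t{\left(2,-3 \right)} r{\left(-3,-2 \right)} \left(-4\right) = \left(-1 - 15\right) \left(-4 + 9 \left(-3\right) 2\right) \left(2 \left(-2\right) + 2 \left(-3\right)\right) \left(-4\right) = - 16 \left(-4 - 54\right) \left(-4 - 6\right) \left(-4\right) = - 16 \left(-58\right) \left(-10\right) \left(-4\right) = - 16 \cdot 580 \left(-4\right) = \left(-16\right) \left(-2320\right) = 37120$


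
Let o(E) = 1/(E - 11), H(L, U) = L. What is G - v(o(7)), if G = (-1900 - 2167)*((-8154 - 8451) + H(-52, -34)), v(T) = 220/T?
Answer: 67744899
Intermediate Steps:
o(E) = 1/(-11 + E)
G = 67744019 (G = (-1900 - 2167)*((-8154 - 8451) - 52) = -4067*(-16605 - 52) = -4067*(-16657) = 67744019)
G - v(o(7)) = 67744019 - 220/(1/(-11 + 7)) = 67744019 - 220/(1/(-4)) = 67744019 - 220/(-¼) = 67744019 - 220*(-4) = 67744019 - 1*(-880) = 67744019 + 880 = 67744899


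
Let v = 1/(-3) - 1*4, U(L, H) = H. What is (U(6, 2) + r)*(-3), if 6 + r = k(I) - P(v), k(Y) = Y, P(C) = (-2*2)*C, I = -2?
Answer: 70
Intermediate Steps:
v = -13/3 (v = -1/3 - 4 = -13/3 ≈ -4.3333)
P(C) = -4*C
r = -76/3 (r = -6 + (-2 - (-4)*(-13)/3) = -6 + (-2 - 1*52/3) = -6 + (-2 - 52/3) = -6 - 58/3 = -76/3 ≈ -25.333)
(U(6, 2) + r)*(-3) = (2 - 76/3)*(-3) = -70/3*(-3) = 70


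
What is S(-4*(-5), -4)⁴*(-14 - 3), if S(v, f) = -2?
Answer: -272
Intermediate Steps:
S(-4*(-5), -4)⁴*(-14 - 3) = (-2)⁴*(-14 - 3) = 16*(-17) = -272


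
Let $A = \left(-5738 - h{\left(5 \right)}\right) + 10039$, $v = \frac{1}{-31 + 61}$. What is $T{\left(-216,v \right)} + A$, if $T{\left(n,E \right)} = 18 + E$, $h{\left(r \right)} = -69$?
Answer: $\frac{131641}{30} \approx 4388.0$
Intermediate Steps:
$v = \frac{1}{30} \approx 0.033333$
$A = 4370$ ($A = \left(-5738 - -69\right) + 10039 = \left(-5738 + 69\right) + 10039 = -5669 + 10039 = 4370$)
$T{\left(-216,v \right)} + A = \left(18 + \frac{1}{30}\right) + 4370 = \frac{541}{30} + 4370 = \frac{131641}{30}$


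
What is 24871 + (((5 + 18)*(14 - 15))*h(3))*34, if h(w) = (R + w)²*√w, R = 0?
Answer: 24871 - 7038*√3 ≈ 12681.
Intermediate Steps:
h(w) = w^(5/2) (h(w) = (0 + w)²*√w = w²*√w = w^(5/2))
24871 + (((5 + 18)*(14 - 15))*h(3))*34 = 24871 + (((5 + 18)*(14 - 15))*3^(5/2))*34 = 24871 + ((23*(-1))*(9*√3))*34 = 24871 - 207*√3*34 = 24871 - 7038*√3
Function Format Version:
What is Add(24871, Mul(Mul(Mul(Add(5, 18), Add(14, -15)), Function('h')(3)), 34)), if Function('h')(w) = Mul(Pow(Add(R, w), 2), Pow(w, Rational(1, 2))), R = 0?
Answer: Add(24871, Mul(-7038, Pow(3, Rational(1, 2)))) ≈ 12681.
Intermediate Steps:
Function('h')(w) = Pow(w, Rational(5, 2)) (Function('h')(w) = Mul(Pow(Add(0, w), 2), Pow(w, Rational(1, 2))) = Mul(Pow(w, 2), Pow(w, Rational(1, 2))) = Pow(w, Rational(5, 2)))
Add(24871, Mul(Mul(Mul(Add(5, 18), Add(14, -15)), Function('h')(3)), 34)) = Add(24871, Mul(Mul(Mul(Add(5, 18), Add(14, -15)), Pow(3, Rational(5, 2))), 34)) = Add(24871, Mul(Mul(Mul(23, -1), Mul(9, Pow(3, Rational(1, 2)))), 34)) = Add(24871, Mul(Mul(-23, Mul(9, Pow(3, Rational(1, 2)))), 34)) = Add(24871, Mul(Mul(-207, Pow(3, Rational(1, 2))), 34)) = Add(24871, Mul(-7038, Pow(3, Rational(1, 2))))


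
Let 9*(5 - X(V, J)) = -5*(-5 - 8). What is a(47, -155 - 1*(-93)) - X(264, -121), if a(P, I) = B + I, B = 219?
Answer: 1433/9 ≈ 159.22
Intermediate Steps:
X(V, J) = -20/9 (X(V, J) = 5 - (-5)*(-5 - 8)/9 = 5 - (-5)*(-13)/9 = 5 - 1/9*65 = 5 - 65/9 = -20/9)
a(P, I) = 219 + I
a(47, -155 - 1*(-93)) - X(264, -121) = (219 + (-155 - 1*(-93))) - 1*(-20/9) = (219 + (-155 + 93)) + 20/9 = (219 - 62) + 20/9 = 157 + 20/9 = 1433/9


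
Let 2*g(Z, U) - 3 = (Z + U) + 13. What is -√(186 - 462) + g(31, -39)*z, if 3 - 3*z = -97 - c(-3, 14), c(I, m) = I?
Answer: 388/3 - 2*I*√69 ≈ 129.33 - 16.613*I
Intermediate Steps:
z = 97/3 (z = 1 - (-97 - 1*(-3))/3 = 1 - (-97 + 3)/3 = 1 - ⅓*(-94) = 1 + 94/3 = 97/3 ≈ 32.333)
g(Z, U) = 8 + U/2 + Z/2 (g(Z, U) = 3/2 + ((Z + U) + 13)/2 = 3/2 + ((U + Z) + 13)/2 = 3/2 + (13 + U + Z)/2 = 3/2 + (13/2 + U/2 + Z/2) = 8 + U/2 + Z/2)
-√(186 - 462) + g(31, -39)*z = -√(186 - 462) + (8 + (½)*(-39) + (½)*31)*(97/3) = -√(-276) + (8 - 39/2 + 31/2)*(97/3) = -2*I*√69 + 4*(97/3) = -2*I*√69 + 388/3 = 388/3 - 2*I*√69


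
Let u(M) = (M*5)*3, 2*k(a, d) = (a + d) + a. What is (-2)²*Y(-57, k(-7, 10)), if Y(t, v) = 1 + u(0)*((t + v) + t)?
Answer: 4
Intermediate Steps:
k(a, d) = a + d/2 (k(a, d) = ((a + d) + a)/2 = (d + 2*a)/2 = a + d/2)
u(M) = 15*M (u(M) = (5*M)*3 = 15*M)
Y(t, v) = 1 (Y(t, v) = 1 + (15*0)*((t + v) + t) = 1 + 0*(v + 2*t) = 1 + 0 = 1)
(-2)²*Y(-57, k(-7, 10)) = (-2)²*1 = 4*1 = 4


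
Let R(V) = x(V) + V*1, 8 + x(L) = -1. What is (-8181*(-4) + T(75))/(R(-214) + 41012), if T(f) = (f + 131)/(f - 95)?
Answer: 327137/407890 ≈ 0.80202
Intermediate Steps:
x(L) = -9 (x(L) = -8 - 1 = -9)
T(f) = (131 + f)/(-95 + f)
R(V) = -9 + V (R(V) = -9 + V*1 = -9 + V)
(-8181*(-4) + T(75))/(R(-214) + 41012) = (-8181*(-4) + (131 + 75)/(-95 + 75))/((-9 - 214) + 41012) = (32724 + 206/(-20))/(-223 + 41012) = (32724 - 1/20*206)/40789 = (32724 - 103/10)*(1/40789) = (327137/10)*(1/40789) = 327137/407890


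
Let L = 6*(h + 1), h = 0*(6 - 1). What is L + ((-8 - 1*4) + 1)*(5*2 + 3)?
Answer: -137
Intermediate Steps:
h = 0 (h = 0*5 = 0)
L = 6 (L = 6*(0 + 1) = 6*1 = 6)
L + ((-8 - 1*4) + 1)*(5*2 + 3) = 6 + ((-8 - 1*4) + 1)*(5*2 + 3) = 6 + ((-8 - 4) + 1)*(10 + 3) = 6 + (-12 + 1)*13 = 6 - 11*13 = 6 - 143 = -137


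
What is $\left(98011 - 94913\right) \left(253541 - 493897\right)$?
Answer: $-744622888$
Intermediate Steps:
$\left(98011 - 94913\right) \left(253541 - 493897\right) = 3098 \left(-240356\right) = -744622888$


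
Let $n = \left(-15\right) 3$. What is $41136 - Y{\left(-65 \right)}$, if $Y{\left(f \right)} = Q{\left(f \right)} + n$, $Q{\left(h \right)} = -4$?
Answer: $41185$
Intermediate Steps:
$n = -45$
$Y{\left(f \right)} = -49$ ($Y{\left(f \right)} = -4 - 45 = -49$)
$41136 - Y{\left(-65 \right)} = 41136 - -49 = 41136 + 49 = 41185$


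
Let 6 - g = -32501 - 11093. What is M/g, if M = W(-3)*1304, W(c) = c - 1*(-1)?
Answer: -163/2725 ≈ -0.059817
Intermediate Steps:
g = 43600 (g = 6 - (-32501 - 11093) = 6 - 1*(-43594) = 6 + 43594 = 43600)
W(c) = 1 + c (W(c) = c + 1 = 1 + c)
M = -2608 (M = (1 - 3)*1304 = -2*1304 = -2608)
M/g = -2608/43600 = -2608*1/43600 = -163/2725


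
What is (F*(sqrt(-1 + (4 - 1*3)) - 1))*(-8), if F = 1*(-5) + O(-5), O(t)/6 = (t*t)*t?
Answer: -6040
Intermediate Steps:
O(t) = 6*t**3 (O(t) = 6*((t*t)*t) = 6*(t**2*t) = 6*t**3)
F = -755 (F = 1*(-5) + 6*(-5)**3 = -5 + 6*(-125) = -5 - 750 = -755)
(F*(sqrt(-1 + (4 - 1*3)) - 1))*(-8) = -755*(sqrt(-1 + (4 - 1*3)) - 1)*(-8) = -755*(sqrt(-1 + (4 - 3)) - 1)*(-8) = -755*(sqrt(-1 + 1) - 1)*(-8) = -755*(sqrt(0) - 1)*(-8) = -755*(0 - 1)*(-8) = -755*(-1)*(-8) = 755*(-8) = -6040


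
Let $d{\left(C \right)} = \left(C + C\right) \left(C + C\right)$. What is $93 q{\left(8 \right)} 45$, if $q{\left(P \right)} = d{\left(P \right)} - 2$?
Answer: $1062990$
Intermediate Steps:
$d{\left(C \right)} = 4 C^{2}$ ($d{\left(C \right)} = 2 C 2 C = 4 C^{2}$)
$q{\left(P \right)} = -2 + 4 P^{2}$ ($q{\left(P \right)} = 4 P^{2} - 2 = -2 + 4 P^{2}$)
$93 q{\left(8 \right)} 45 = 93 \left(-2 + 4 \cdot 8^{2}\right) 45 = 93 \left(-2 + 4 \cdot 64\right) 45 = 93 \left(-2 + 256\right) 45 = 93 \cdot 254 \cdot 45 = 23622 \cdot 45 = 1062990$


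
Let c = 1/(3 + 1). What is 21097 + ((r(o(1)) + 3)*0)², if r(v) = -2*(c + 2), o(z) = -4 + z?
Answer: 21097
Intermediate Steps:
c = ¼ (c = 1/4 = ¼ ≈ 0.25000)
r(v) = -9/2 (r(v) = -2*(¼ + 2) = -2*9/4 = -9/2)
21097 + ((r(o(1)) + 3)*0)² = 21097 + ((-9/2 + 3)*0)² = 21097 + (-3/2*0)² = 21097 + 0² = 21097 + 0 = 21097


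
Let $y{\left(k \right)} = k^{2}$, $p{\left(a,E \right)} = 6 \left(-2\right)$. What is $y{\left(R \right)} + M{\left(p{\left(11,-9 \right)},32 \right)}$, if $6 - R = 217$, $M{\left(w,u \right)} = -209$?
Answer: $44312$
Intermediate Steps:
$p{\left(a,E \right)} = -12$
$R = -211$ ($R = 6 - 217 = -211$)
$y{\left(R \right)} + M{\left(p{\left(11,-9 \right)},32 \right)} = \left(-211\right)^{2} - 209 = 44521 - 209 = 44312$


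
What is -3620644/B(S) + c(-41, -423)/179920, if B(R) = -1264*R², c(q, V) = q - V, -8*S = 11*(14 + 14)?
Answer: 81517746241/42136454360 ≈ 1.9346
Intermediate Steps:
S = -77/2 (S = -11*(14 + 14)/8 = -11*28/8 = -⅛*308 = -77/2 ≈ -38.500)
-3620644/B(S) + c(-41, -423)/179920 = -3620644/((-1264*(-77/2)²)) + (-41 - 1*(-423))/179920 = -3620644/((-1264*5929/4)) + (-41 + 423)*(1/179920) = -3620644/(-1873564) + 382*(1/179920) = -3620644*(-1/1873564) + 191/89960 = 905161/468391 + 191/89960 = 81517746241/42136454360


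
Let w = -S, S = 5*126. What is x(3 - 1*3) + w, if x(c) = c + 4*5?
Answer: -610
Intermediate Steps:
S = 630
x(c) = 20 + c (x(c) = c + 20 = 20 + c)
w = -630 (w = -1*630 = -630)
x(3 - 1*3) + w = (20 + (3 - 1*3)) - 630 = (20 + (3 - 3)) - 630 = (20 + 0) - 630 = 20 - 630 = -610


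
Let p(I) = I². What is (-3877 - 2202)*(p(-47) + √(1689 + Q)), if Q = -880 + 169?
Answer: -13428511 - 6079*√978 ≈ -1.3619e+7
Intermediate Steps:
Q = -711
(-3877 - 2202)*(p(-47) + √(1689 + Q)) = (-3877 - 2202)*((-47)² + √(1689 - 711)) = -6079*(2209 + √978) = -13428511 - 6079*√978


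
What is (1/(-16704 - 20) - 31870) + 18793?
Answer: -218699749/16724 ≈ -13077.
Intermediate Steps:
(1/(-16704 - 20) - 31870) + 18793 = (1/(-16724) - 31870) + 18793 = (-1/16724 - 31870) + 18793 = -532993881/16724 + 18793 = -218699749/16724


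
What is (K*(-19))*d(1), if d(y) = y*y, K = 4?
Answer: -76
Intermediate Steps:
d(y) = y²
(K*(-19))*d(1) = (4*(-19))*1² = -76*1 = -76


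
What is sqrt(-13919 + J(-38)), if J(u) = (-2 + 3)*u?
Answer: I*sqrt(13957) ≈ 118.14*I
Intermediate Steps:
J(u) = u (J(u) = 1*u = u)
sqrt(-13919 + J(-38)) = sqrt(-13919 - 38) = sqrt(-13957) = I*sqrt(13957)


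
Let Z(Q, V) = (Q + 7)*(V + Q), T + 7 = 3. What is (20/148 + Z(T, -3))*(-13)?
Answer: 10036/37 ≈ 271.24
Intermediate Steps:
T = -4 (T = -7 + 3 = -4)
Z(Q, V) = (7 + Q)*(Q + V)
(20/148 + Z(T, -3))*(-13) = (20/148 + ((-4)² + 7*(-4) + 7*(-3) - 4*(-3)))*(-13) = (20*(1/148) + (16 - 28 - 21 + 12))*(-13) = (5/37 - 21)*(-13) = -772/37*(-13) = 10036/37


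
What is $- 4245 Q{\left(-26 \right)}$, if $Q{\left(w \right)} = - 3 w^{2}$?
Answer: $8608860$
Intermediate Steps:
$- 4245 Q{\left(-26 \right)} = - 4245 \left(- 3 \left(-26\right)^{2}\right) = - 4245 \left(\left(-3\right) 676\right) = \left(-4245\right) \left(-2028\right) = 8608860$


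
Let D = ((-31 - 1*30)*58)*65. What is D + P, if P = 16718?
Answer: -213252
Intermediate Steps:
D = -229970 (D = ((-31 - 30)*58)*65 = -61*58*65 = -3538*65 = -229970)
D + P = -229970 + 16718 = -213252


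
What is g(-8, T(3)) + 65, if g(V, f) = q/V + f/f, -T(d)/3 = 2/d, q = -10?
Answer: 269/4 ≈ 67.250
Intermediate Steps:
T(d) = -6/d
g(V, f) = 1 - 10/V (g(V, f) = -10/V + f/f = -10/V + 1 = 1 - 10/V)
g(-8, T(3)) + 65 = (-10 - 8)/(-8) + 65 = -1/8*(-18) + 65 = 9/4 + 65 = 269/4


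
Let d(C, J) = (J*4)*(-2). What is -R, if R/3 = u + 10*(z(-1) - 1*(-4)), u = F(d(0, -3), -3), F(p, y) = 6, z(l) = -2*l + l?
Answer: -168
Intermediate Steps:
z(l) = -l
d(C, J) = -8*J (d(C, J) = (4*J)*(-2) = -8*J)
u = 6
R = 168 (R = 3*(6 + 10*(-1*(-1) - 1*(-4))) = 3*(6 + 10*(1 + 4)) = 3*(6 + 10*5) = 3*(6 + 50) = 3*56 = 168)
-R = -1*168 = -168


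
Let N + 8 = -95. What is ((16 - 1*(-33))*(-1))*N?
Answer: 5047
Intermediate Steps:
N = -103 (N = -8 - 95 = -103)
((16 - 1*(-33))*(-1))*N = ((16 - 1*(-33))*(-1))*(-103) = ((16 + 33)*(-1))*(-103) = (49*(-1))*(-103) = -49*(-103) = 5047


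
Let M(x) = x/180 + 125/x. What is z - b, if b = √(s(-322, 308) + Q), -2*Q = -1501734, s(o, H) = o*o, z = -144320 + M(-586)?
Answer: -1902904937/13185 - √854551 ≈ -1.4525e+5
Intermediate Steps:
M(x) = 125/x + x/180 (M(x) = x*(1/180) + 125/x = x/180 + 125/x = 125/x + x/180)
z = -1902904937/13185 (z = -144320 + (125/(-586) + (1/180)*(-586)) = -144320 + (125*(-1/586) - 293/90) = -144320 + (-125/586 - 293/90) = -144320 - 45737/13185 = -1902904937/13185 ≈ -1.4432e+5)
s(o, H) = o²
Q = 750867 (Q = -½*(-1501734) = 750867)
b = √854551 (b = √((-322)² + 750867) = √(103684 + 750867) = √854551 ≈ 924.42)
z - b = -1902904937/13185 - √854551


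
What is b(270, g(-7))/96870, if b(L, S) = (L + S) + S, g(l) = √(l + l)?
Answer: 9/3229 + I*√14/48435 ≈ 0.0027872 + 7.7251e-5*I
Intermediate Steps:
g(l) = √2*√l (g(l) = √(2*l) = √2*√l)
b(L, S) = L + 2*S
b(270, g(-7))/96870 = (270 + 2*(√2*√(-7)))/96870 = (270 + 2*(√2*(I*√7)))*(1/96870) = (270 + 2*(I*√14))*(1/96870) = (270 + 2*I*√14)*(1/96870) = 9/3229 + I*√14/48435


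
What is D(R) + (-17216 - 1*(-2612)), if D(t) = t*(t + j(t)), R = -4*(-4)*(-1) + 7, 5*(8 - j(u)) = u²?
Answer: -72246/5 ≈ -14449.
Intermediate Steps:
j(u) = 8 - u²/5
R = -9 (R = 16*(-1) + 7 = -16 + 7 = -9)
D(t) = t*(8 + t - t²/5) (D(t) = t*(t + (8 - t²/5)) = t*(8 + t - t²/5))
D(R) + (-17216 - 1*(-2612)) = (⅕)*(-9)*(40 - 1*(-9)² + 5*(-9)) + (-17216 - 1*(-2612)) = (⅕)*(-9)*(40 - 1*81 - 45) + (-17216 + 2612) = (⅕)*(-9)*(40 - 81 - 45) - 14604 = (⅕)*(-9)*(-86) - 14604 = 774/5 - 14604 = -72246/5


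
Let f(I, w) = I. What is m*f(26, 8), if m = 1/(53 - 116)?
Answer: -26/63 ≈ -0.41270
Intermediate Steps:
m = -1/63 (m = 1/(-63) = -1/63 ≈ -0.015873)
m*f(26, 8) = -1/63*26 = -26/63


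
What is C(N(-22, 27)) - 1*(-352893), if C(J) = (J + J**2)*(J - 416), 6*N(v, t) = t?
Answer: 2741667/8 ≈ 3.4271e+5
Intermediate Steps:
N(v, t) = t/6
C(J) = (-416 + J)*(J + J**2) (C(J) = (J + J**2)*(-416 + J) = (-416 + J)*(J + J**2))
C(N(-22, 27)) - 1*(-352893) = ((1/6)*27)*(-416 + ((1/6)*27)**2 - 415*27/6) - 1*(-352893) = 9*(-416 + (9/2)**2 - 415*9/2)/2 + 352893 = 9*(-416 + 81/4 - 3735/2)/2 + 352893 = (9/2)*(-9053/4) + 352893 = -81477/8 + 352893 = 2741667/8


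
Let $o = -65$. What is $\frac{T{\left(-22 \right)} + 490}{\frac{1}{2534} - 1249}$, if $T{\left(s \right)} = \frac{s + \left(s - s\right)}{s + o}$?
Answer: $- \frac{108080168}{275351955} \approx -0.39252$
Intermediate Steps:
$T{\left(s \right)} = \frac{s}{-65 + s}$ ($T{\left(s \right)} = \frac{s + \left(s - s\right)}{s - 65} = \frac{s + 0}{-65 + s} = \frac{s}{-65 + s}$)
$\frac{T{\left(-22 \right)} + 490}{\frac{1}{2534} - 1249} = \frac{- \frac{22}{-65 - 22} + 490}{\frac{1}{2534} - 1249} = \frac{- \frac{22}{-87} + 490}{\frac{1}{2534} - 1249} = \frac{\left(-22\right) \left(- \frac{1}{87}\right) + 490}{- \frac{3164965}{2534}} = \left(\frac{22}{87} + 490\right) \left(- \frac{2534}{3164965}\right) = \frac{42652}{87} \left(- \frac{2534}{3164965}\right) = - \frac{108080168}{275351955}$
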